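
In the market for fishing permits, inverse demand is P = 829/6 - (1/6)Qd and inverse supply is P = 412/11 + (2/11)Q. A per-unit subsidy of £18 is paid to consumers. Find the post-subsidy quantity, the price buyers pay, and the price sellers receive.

Pre-subsidy: 829/6 - (1/6)Q = 412/11 + (2/11)Q gives Q* = 289 and P* = 90.
With the rebate, buyers effectively pay Pb = Ps − 18, where Ps is the price sellers receive.
On the curves, Pb = 829/6 - (1/6)Q and Ps = 412/11 + (2/11)Q; the wedge Ps − Pb = 18 gives 412/11 + (2/11)Q − (829/6 - (1/6)Q) = 18, so Q' = 7835/23.
Then Pb = 829/6 − (1/6)·(7835/23) = 1872/23 and Ps = 412/11 + (2/11)·(7835/23) = 2286/23.

Q' = 7835/23; buyers pay 1872/23; sellers receive 2286/23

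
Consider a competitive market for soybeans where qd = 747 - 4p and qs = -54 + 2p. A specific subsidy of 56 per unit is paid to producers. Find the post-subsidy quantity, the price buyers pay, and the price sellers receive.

q' = 863/3; buyers pay 689/6; sellers receive 1025/6

Pre-subsidy: 747 - 4p = -54 + 2p gives p* = 133.5, q* = 213.
With the subsidy, sellers receive ps = pb + 56 for each unit, where pb is the price buyers pay.
Supply in terms of pb becomes qs = -54 + 2(pb + 56) = 58 + 2pb. Setting this equal to demand: 747 - 4pb = 58 + 2pb, so pb = 689/6.
Sellers receive ps = 689/6 + 56 = 1025/6; q' = 747 − 4·(689/6) = 863/3.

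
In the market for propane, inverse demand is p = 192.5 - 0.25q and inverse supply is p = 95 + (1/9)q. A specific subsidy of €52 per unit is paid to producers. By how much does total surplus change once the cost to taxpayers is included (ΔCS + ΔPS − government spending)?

Net change in total surplus = -€3744

Pre-subsidy: 192.5 - 0.25q = 95 + (1/9)q gives q* = 270 and p* = 125.
With the subsidy, sellers receive ps = pb + 52 for each unit, where pb is the price buyers pay.
On the curves, pb = 192.5 - 0.25q and ps = 95 + (1/9)q; the wedge ps − pb = 52 gives 95 + (1/9)q − (192.5 - 0.25q) = 52, so q' = 414.
Then pb = 192.5 − 0.25·414 = 89 and ps = 95 + (1/9)·414 = 141.
ΔCS = ½(270 + 414)(125 − 89) = 12312; ΔPS = ½(270 + 414)(141 − 125) = 5472.
Government spending = 52 × 414 = 21528.
Net change = 12312 + 5472 − 21528 = -3744. The loss equals the DWL triangle ½·52·144.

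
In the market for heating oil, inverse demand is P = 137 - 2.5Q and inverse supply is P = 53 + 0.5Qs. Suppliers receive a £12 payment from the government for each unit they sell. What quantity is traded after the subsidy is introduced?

Pre-subsidy: 137 - 2.5Q = 53 + 0.5Q gives Q* = 28 and P* = 67.
With the subsidy, sellers receive Ps = Pb + 12 for each unit, where Pb is the price buyers pay.
On the curves, Pb = 137 - 2.5Q and Ps = 53 + 0.5Q; the wedge Ps − Pb = 12 gives 53 + 0.5Q − (137 - 2.5Q) = 12, so Q' = 32.
Then Pb = 137 − 2.5·32 = 57 and Ps = 53 + 0.5·32 = 69.

Q' = 32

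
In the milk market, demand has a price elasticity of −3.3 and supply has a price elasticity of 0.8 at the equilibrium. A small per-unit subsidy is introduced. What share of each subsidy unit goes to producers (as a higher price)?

Producer share = 33/41

For a small subsidy around the equilibrium, the benefit split depends on the relative slopes, which at a point are proportional to the elasticities.
Buyer share = εs/(εs + |εd|) = 0.8/(0.8 + 3.3) = 8/41; seller share = |εd|/(εs + |εd|) = 33/41.
So producers capture 33/41 of the subsidy.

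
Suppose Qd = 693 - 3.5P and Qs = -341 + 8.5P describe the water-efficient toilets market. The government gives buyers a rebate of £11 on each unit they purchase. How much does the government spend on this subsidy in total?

Pre-subsidy: 693 - 3.5P = -341 + 8.5P gives P* = 517/6, Q* = 4697/12.
With the rebate, buyers effectively pay Pb = Ps − 11, where Ps is the price sellers receive.
Demand in terms of Ps becomes Qd = 693 − 3.5(Ps − 11) = 731.5 - 3.5Ps. Setting this equal to supply: 731.5 - 3.5Ps = -341 + 8.5Ps, so Ps = 89.375.
Buyers pay Pb = 89.375 − 11 = 78.375; Q' = -341 + 8.5·89.375 = 418.6875.
Government outlay = subsidy × quantity = 11 × 418.6875 = 4605.5625.

Government cost = £4605.5625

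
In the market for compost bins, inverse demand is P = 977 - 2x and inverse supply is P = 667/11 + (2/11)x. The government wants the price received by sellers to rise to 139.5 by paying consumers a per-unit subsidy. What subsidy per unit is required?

Required subsidy s = 30 per unit

At a seller price of 139.5, quantity supplied is -333.5 + 5.5·139.5 = 433.75.
Buyers absorb 433.75 only when they pay Pb = 977 − 2·433.75 = 109.5.
s = Ps − Pb = 139.5 − 109.5 = 30.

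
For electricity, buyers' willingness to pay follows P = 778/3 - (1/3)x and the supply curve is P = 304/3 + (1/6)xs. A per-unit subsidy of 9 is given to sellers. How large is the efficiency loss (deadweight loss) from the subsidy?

Pre-subsidy: 778/3 - (1/3)x = 304/3 + (1/6)x gives x* = 316 and P* = 154.
With the subsidy, sellers receive Ps = Pb + 9 for each unit, where Pb is the price buyers pay.
On the curves, Pb = 778/3 - (1/3)x and Ps = 304/3 + (1/6)x; the wedge Ps − Pb = 9 gives 304/3 + (1/6)x − (778/3 - (1/3)x) = 9, so x' = 334.
Then Pb = 778/3 − (1/3)·334 = 148 and Ps = 304/3 + (1/6)·334 = 157.
The subsidy expands output by 334 − 316 = 18 past the efficient level; on those units the gap between marginal cost and willingness to pay runs from 0 up to 9.
DWL = ½ × 9 × 18 = 81.

Deadweight loss = 81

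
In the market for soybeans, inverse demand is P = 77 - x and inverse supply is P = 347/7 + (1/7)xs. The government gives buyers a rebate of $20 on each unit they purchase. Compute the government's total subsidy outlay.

Pre-subsidy: 77 - x = 347/7 + (1/7)x gives x* = 24 and P* = 53.
With the rebate, buyers effectively pay Pb = Ps − 20, where Ps is the price sellers receive.
On the curves, Pb = 77 - x and Ps = 347/7 + (1/7)x; the wedge Ps − Pb = 20 gives 347/7 + (1/7)x − (77 - x) = 20, so x' = 41.5.
Then Pb = 77 − 1·41.5 = 35.5 and Ps = 347/7 + (1/7)·41.5 = 55.5.
Government outlay = subsidy × quantity = 20 × 41.5 = 830.

Government cost = $830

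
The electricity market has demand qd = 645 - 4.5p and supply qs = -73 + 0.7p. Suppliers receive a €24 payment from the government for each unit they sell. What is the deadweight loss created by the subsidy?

Pre-subsidy: 645 - 4.5p = -73 + 0.7p gives p* = 1795/13, q* = 615/26.
With the subsidy, sellers receive ps = pb + 24 for each unit, where pb is the price buyers pay.
Supply in terms of pb becomes qs = -73 + 0.7(pb + 24) = -56.2 + 0.7pb. Setting this equal to demand: 645 - 4.5pb = -56.2 + 0.7pb, so pb = 1753/13.
Sellers receive ps = 1753/13 + 24 = 2065/13; q' = 645 − 4.5·(1753/13) = 993/26.
The subsidy expands output by 993/26 − 615/26 = 189/13 past the efficient level; on those units the gap between marginal cost and willingness to pay runs from 0 up to 24.
DWL = ½ × 24 × 189/13 = 2268/13.

Deadweight loss = 2268/13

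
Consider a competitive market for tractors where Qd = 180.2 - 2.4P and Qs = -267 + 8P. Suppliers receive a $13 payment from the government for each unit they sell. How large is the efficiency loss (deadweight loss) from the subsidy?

Deadweight loss = $156

Pre-subsidy: 180.2 - 2.4P = -267 + 8P gives P* = 43, Q* = 77.
With the subsidy, sellers receive Ps = Pb + 13 for each unit, where Pb is the price buyers pay.
Supply in terms of Pb becomes Qs = -267 + 8(Pb + 13) = -163 + 8Pb. Setting this equal to demand: 180.2 - 2.4Pb = -163 + 8Pb, so Pb = 33.
Sellers receive Ps = 33 + 13 = 46; Q' = 180.2 − 2.4·33 = 101.
The subsidy expands output by 101 − 77 = 24 past the efficient level; on those units the gap between marginal cost and willingness to pay runs from 0 up to 13.
DWL = ½ × 13 × 24 = 156.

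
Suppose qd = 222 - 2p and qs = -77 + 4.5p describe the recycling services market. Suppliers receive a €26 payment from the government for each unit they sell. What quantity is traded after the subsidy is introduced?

Pre-subsidy: 222 - 2p = -77 + 4.5p gives p* = 46, q* = 130.
With the subsidy, sellers receive ps = pb + 26 for each unit, where pb is the price buyers pay.
Supply in terms of pb becomes qs = -77 + 4.5(pb + 26) = 40 + 4.5pb. Setting this equal to demand: 222 - 2pb = 40 + 4.5pb, so pb = 28.
Sellers receive ps = 28 + 26 = 54; q' = 222 − 2·28 = 166.

q' = 166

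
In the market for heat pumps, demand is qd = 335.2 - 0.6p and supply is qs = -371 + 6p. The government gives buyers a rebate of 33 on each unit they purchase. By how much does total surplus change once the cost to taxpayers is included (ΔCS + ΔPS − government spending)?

Net change in total surplus = -297

Pre-subsidy: 335.2 - 0.6p = -371 + 6p gives p* = 107, q* = 271.
With the rebate, buyers effectively pay pb = ps − 33, where ps is the price sellers receive.
Demand in terms of ps becomes qd = 335.2 − 0.6(ps − 33) = 355 - 0.6ps. Setting this equal to supply: 355 - 0.6ps = -371 + 6ps, so ps = 110.
Buyers pay pb = 110 − 33 = 77; q' = -371 + 6·110 = 289.
ΔCS = ½(271 + 289)(107 − 77) = 8400; ΔPS = ½(271 + 289)(110 − 107) = 840.
Government spending = 33 × 289 = 9537.
Net change = 8400 + 840 − 9537 = -297. The loss equals the DWL triangle ½·33·18.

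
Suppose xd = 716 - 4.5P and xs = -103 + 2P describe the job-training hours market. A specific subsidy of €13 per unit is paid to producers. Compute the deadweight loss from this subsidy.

Deadweight loss = €117

Pre-subsidy: 716 - 4.5P = -103 + 2P gives P* = 126, x* = 149.
With the subsidy, sellers receive Ps = Pb + 13 for each unit, where Pb is the price buyers pay.
Supply in terms of Pb becomes xs = -103 + 2(Pb + 13) = -77 + 2Pb. Setting this equal to demand: 716 - 4.5Pb = -77 + 2Pb, so Pb = 122.
Sellers receive Ps = 122 + 13 = 135; x' = 716 − 4.5·122 = 167.
The subsidy expands output by 167 − 149 = 18 past the efficient level; on those units the gap between marginal cost and willingness to pay runs from 0 up to 13.
DWL = ½ × 13 × 18 = 117.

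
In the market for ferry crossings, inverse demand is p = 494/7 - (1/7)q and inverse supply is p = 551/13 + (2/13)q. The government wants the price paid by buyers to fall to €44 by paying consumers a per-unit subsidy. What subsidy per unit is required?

Required subsidy s = €27 per unit

At a buyer price of 44, quantity demanded is 494 − 7·44 = 186.
Sellers supply 186 only when they receive ps = 551/13 + (2/13)·186 = 71.
s = ps − pb = 71 − 44 = 27.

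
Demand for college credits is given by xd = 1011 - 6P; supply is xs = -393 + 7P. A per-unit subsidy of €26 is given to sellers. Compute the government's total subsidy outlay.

Pre-subsidy: 1011 - 6P = -393 + 7P gives P* = 108, x* = 363.
With the subsidy, sellers receive Ps = Pb + 26 for each unit, where Pb is the price buyers pay.
Supply in terms of Pb becomes xs = -393 + 7(Pb + 26) = -211 + 7Pb. Setting this equal to demand: 1011 - 6Pb = -211 + 7Pb, so Pb = 94.
Sellers receive Ps = 94 + 26 = 120; x' = 1011 − 6·94 = 447.
Government outlay = subsidy × quantity = 26 × 447 = 11622.

Government cost = €11622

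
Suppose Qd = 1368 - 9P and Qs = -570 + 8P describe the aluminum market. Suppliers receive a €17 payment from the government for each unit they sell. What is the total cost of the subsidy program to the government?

Government cost = €7038

Pre-subsidy: 1368 - 9P = -570 + 8P gives P* = 114, Q* = 342.
With the subsidy, sellers receive Ps = Pb + 17 for each unit, where Pb is the price buyers pay.
Supply in terms of Pb becomes Qs = -570 + 8(Pb + 17) = -434 + 8Pb. Setting this equal to demand: 1368 - 9Pb = -434 + 8Pb, so Pb = 106.
Sellers receive Ps = 106 + 17 = 123; Q' = 1368 − 9·106 = 414.
Government outlay = subsidy × quantity = 17 × 414 = 7038.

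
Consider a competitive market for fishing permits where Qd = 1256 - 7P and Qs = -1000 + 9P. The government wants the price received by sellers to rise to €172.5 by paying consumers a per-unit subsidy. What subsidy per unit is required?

Required subsidy s = €72 per unit

At a seller price of 172.5, quantity supplied is -1000 + 9·172.5 = 552.5.
Buyers absorb 552.5 only when they pay Pb with 1256 − 7·Pb = 552.5, i.e. Pb = 100.5.
s = Ps − Pb = 172.5 − 100.5 = 72.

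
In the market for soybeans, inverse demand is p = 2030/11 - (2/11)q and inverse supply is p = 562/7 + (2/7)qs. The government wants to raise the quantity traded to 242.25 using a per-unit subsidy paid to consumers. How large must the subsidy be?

Required subsidy s = 9 per unit

At q = 242.25, from the demand curve buyers pay pb = 2030/11 − (2/11)·242.25 = 140.5; from the supply curve sellers need ps = 562/7 + (2/7)·242.25 = 149.5.
The subsidy must fill the gap: s = ps − pb = 149.5 − 140.5 = 9.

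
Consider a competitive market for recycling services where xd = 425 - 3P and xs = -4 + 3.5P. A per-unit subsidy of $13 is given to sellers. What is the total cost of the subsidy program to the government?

Government cost = $3224

Pre-subsidy: 425 - 3P = -4 + 3.5P gives P* = 66, x* = 227.
With the subsidy, sellers receive Ps = Pb + 13 for each unit, where Pb is the price buyers pay.
Supply in terms of Pb becomes xs = -4 + 3.5(Pb + 13) = 41.5 + 3.5Pb. Setting this equal to demand: 425 - 3Pb = 41.5 + 3.5Pb, so Pb = 59.
Sellers receive Ps = 59 + 13 = 72; x' = 425 − 3·59 = 248.
Government outlay = subsidy × quantity = 13 × 248 = 3224.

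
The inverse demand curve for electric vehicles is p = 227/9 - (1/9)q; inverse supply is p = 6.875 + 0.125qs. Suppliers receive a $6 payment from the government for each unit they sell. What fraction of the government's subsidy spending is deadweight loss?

DWL / government spending = 216/1753

Pre-subsidy: 227/9 - (1/9)q = 6.875 + 0.125q gives q* = 1321/17 and p* = 282/17.
With the subsidy, sellers receive ps = pb + 6 for each unit, where pb is the price buyers pay.
On the curves, pb = 227/9 - (1/9)q and ps = 6.875 + 0.125q; the wedge ps − pb = 6 gives 6.875 + 0.125q − (227/9 - (1/9)q) = 6, so q' = 1753/17.
Then pb = 227/9 − (1/9)·(1753/17) = 234/17 and ps = 6.875 + 0.125·(1753/17) = 336/17.
ΔCS = ½(1321/17 + 1753/17)(282/17 − 234/17) = 73776/289; ΔPS = ½(1321/17 + 1753/17)(336/17 − 282/17) = 82998/289.
Government spending = 6 × 1753/17 = 10518/17.
DWL = ½ × 6 × (1753/17 − 1321/17) = 1296/17; fraction = (1296/17) / (10518/17) = 216/1753.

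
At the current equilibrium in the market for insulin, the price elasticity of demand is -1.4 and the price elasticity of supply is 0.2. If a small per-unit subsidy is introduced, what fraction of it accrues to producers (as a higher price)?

Producer share = 0.875

For a small subsidy around the equilibrium, the benefit split depends on the relative slopes, which at a point are proportional to the elasticities.
Buyer share = εs/(εs + |εd|) = 0.2/(0.2 + 1.4) = 0.125; seller share = |εd|/(εs + |εd|) = 0.875.
So producers capture 0.875 of the subsidy.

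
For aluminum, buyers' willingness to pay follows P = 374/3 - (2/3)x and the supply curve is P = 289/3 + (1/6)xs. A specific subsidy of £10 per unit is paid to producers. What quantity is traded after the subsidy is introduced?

x' = 46

Pre-subsidy: 374/3 - (2/3)x = 289/3 + (1/6)x gives x* = 34 and P* = 102.
With the subsidy, sellers receive Ps = Pb + 10 for each unit, where Pb is the price buyers pay.
On the curves, Pb = 374/3 - (2/3)x and Ps = 289/3 + (1/6)x; the wedge Ps − Pb = 10 gives 289/3 + (1/6)x − (374/3 - (2/3)x) = 10, so x' = 46.
Then Pb = 374/3 − (2/3)·46 = 94 and Ps = 289/3 + (1/6)·46 = 104.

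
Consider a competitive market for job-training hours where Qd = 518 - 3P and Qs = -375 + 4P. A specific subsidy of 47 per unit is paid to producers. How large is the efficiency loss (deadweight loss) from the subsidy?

Pre-subsidy: 518 - 3P = -375 + 4P gives P* = 893/7, Q* = 947/7.
With the subsidy, sellers receive Ps = Pb + 47 for each unit, where Pb is the price buyers pay.
Supply in terms of Pb becomes Qs = -375 + 4(Pb + 47) = -187 + 4Pb. Setting this equal to demand: 518 - 3Pb = -187 + 4Pb, so Pb = 705/7.
Sellers receive Ps = 705/7 + 47 = 1034/7; Q' = 518 − 3·(705/7) = 1511/7.
The subsidy expands output by 1511/7 − 947/7 = 564/7 past the efficient level; on those units the gap between marginal cost and willingness to pay runs from 0 up to 47.
DWL = ½ × 47 × 564/7 = 13254/7.

Deadweight loss = 13254/7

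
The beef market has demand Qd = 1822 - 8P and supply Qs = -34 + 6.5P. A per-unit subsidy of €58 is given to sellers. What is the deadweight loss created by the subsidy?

Deadweight loss = €6032

Pre-subsidy: 1822 - 8P = -34 + 6.5P gives P* = 128, Q* = 798.
With the subsidy, sellers receive Ps = Pb + 58 for each unit, where Pb is the price buyers pay.
Supply in terms of Pb becomes Qs = -34 + 6.5(Pb + 58) = 343 + 6.5Pb. Setting this equal to demand: 1822 - 8Pb = 343 + 6.5Pb, so Pb = 102.
Sellers receive Ps = 102 + 58 = 160; Q' = 1822 − 8·102 = 1006.
The subsidy expands output by 1006 − 798 = 208 past the efficient level; on those units the gap between marginal cost and willingness to pay runs from 0 up to 58.
DWL = ½ × 58 × 208 = 6032.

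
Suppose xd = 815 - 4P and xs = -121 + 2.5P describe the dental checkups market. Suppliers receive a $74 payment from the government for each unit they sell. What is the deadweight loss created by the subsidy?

Pre-subsidy: 815 - 4P = -121 + 2.5P gives P* = 144, x* = 239.
With the subsidy, sellers receive Ps = Pb + 74 for each unit, where Pb is the price buyers pay.
Supply in terms of Pb becomes xs = -121 + 2.5(Pb + 74) = 64 + 2.5Pb. Setting this equal to demand: 815 - 4Pb = 64 + 2.5Pb, so Pb = 1502/13.
Sellers receive Ps = 1502/13 + 74 = 2464/13; x' = 815 − 4·(1502/13) = 4587/13.
The subsidy expands output by 4587/13 − 239 = 1480/13 past the efficient level; on those units the gap between marginal cost and willingness to pay runs from 0 up to 74.
DWL = ½ × 74 × 1480/13 = 54760/13.

Deadweight loss = 54760/13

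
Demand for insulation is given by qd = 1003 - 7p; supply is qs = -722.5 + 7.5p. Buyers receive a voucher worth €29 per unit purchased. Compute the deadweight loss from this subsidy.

Pre-subsidy: 1003 - 7p = -722.5 + 7.5p gives p* = 119, q* = 170.
With the rebate, buyers effectively pay pb = ps − 29, where ps is the price sellers receive.
Demand in terms of ps becomes qd = 1003 − 7(ps − 29) = 1206 - 7ps. Setting this equal to supply: 1206 - 7ps = -722.5 + 7.5ps, so ps = 133.
Buyers pay pb = 133 − 29 = 104; q' = -722.5 + 7.5·133 = 275.
The subsidy expands output by 275 − 170 = 105 past the efficient level; on those units the gap between marginal cost and willingness to pay runs from 0 up to 29.
DWL = ½ × 29 × 105 = 1522.5.

Deadweight loss = €1522.5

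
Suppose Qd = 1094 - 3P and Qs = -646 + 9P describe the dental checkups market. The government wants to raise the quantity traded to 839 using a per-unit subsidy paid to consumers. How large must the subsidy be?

At Q = 839, invert demand for the buyer price: Pb = (1094 − 839)/3 = 85; invert supply for the seller price: Ps = (839 − (-646))/9 = 165.
The subsidy must fill the gap: s = Ps − Pb = 165 − 85 = 80.

Required subsidy s = 80 per unit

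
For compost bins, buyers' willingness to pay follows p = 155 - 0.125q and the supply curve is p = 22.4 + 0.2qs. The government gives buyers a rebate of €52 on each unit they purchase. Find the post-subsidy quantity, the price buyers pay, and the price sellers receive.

q' = 568; buyers pay €84; sellers receive €136

Pre-subsidy: 155 - 0.125q = 22.4 + 0.2q gives q* = 408 and p* = 104.
With the rebate, buyers effectively pay pb = ps − 52, where ps is the price sellers receive.
On the curves, pb = 155 - 0.125q and ps = 22.4 + 0.2q; the wedge ps − pb = 52 gives 22.4 + 0.2q − (155 - 0.125q) = 52, so q' = 568.
Then pb = 155 − 0.125·568 = 84 and ps = 22.4 + 0.2·568 = 136.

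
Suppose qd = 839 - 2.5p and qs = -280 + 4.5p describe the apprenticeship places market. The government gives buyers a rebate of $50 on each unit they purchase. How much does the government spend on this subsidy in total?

Government cost = 181900/7

Pre-subsidy: 839 - 2.5p = -280 + 4.5p gives p* = 1119/7, q* = 6151/14.
With the rebate, buyers effectively pay pb = ps − 50, where ps is the price sellers receive.
Demand in terms of ps becomes qd = 839 − 2.5(ps − 50) = 964 - 2.5ps. Setting this equal to supply: 964 - 2.5ps = -280 + 4.5ps, so ps = 1244/7.
Buyers pay pb = 1244/7 − 50 = 894/7; q' = -280 + 4.5·(1244/7) = 3638/7.
Government outlay = subsidy × quantity = 50 × 3638/7 = 181900/7.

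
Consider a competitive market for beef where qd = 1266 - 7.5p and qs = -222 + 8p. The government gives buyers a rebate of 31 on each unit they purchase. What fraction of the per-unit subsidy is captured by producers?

Pre-subsidy: 1266 - 7.5p = -222 + 8p gives p* = 96, q* = 546.
With the rebate, buyers effectively pay pb = ps − 31, where ps is the price sellers receive.
Demand in terms of ps becomes qd = 1266 − 7.5(ps − 31) = 1498.5 - 7.5ps. Setting this equal to supply: 1498.5 - 7.5ps = -222 + 8ps, so ps = 111.
Buyers pay pb = 111 − 31 = 80; q' = -222 + 8·111 = 666.
Buyers' price falls by p* − pb = 96 − 80 = 16; sellers' price rises by ps − p* = 111 − 96 = 15.
So producers capture 15/31 = 15/31 of each unit of subsidy.

Producer share = 15/31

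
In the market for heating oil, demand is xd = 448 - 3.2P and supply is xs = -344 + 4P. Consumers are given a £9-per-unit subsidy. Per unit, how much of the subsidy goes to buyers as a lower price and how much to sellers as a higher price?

Buyers gain £5 per unit; sellers gain £4 per unit

Pre-subsidy: 448 - 3.2P = -344 + 4P gives P* = 110, x* = 96.
With the rebate, buyers effectively pay Pb = Ps − 9, where Ps is the price sellers receive.
Demand in terms of Ps becomes xd = 448 − 3.2(Ps − 9) = 476.8 - 3.2Ps. Setting this equal to supply: 476.8 - 3.2Ps = -344 + 4Ps, so Ps = 114.
Buyers pay Pb = 114 − 9 = 105; x' = -344 + 4·114 = 112.
Buyers' price falls by P* − Pb = 110 − 105 = 5; sellers' price rises by Ps − P* = 114 − 110 = 4.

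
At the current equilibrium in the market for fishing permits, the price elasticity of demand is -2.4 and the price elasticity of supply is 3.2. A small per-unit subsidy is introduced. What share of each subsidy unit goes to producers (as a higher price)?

For a small subsidy around the equilibrium, the benefit split depends on the relative slopes, which at a point are proportional to the elasticities.
Buyer share = εs/(εs + |εd|) = 3.2/(3.2 + 2.4) = 4/7; seller share = |εd|/(εs + |εd|) = 3/7.
So producers capture 3/7 of the subsidy.

Producer share = 3/7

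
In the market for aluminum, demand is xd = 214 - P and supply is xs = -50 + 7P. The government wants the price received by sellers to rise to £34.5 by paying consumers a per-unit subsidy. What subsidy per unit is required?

Required subsidy s = £12 per unit

At a seller price of 34.5, quantity supplied is -50 + 7·34.5 = 191.5.
Buyers absorb 191.5 only when they pay Pb with 214 − 1·Pb = 191.5, i.e. Pb = 22.5.
s = Ps − Pb = 34.5 − 22.5 = 12.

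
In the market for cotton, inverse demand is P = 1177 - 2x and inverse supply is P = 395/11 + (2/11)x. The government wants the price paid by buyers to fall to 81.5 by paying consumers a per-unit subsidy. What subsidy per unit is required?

At a buyer price of 81.5, quantity demanded is 588.5 − 0.5·81.5 = 547.75.
Sellers supply 547.75 only when they receive Ps = 395/11 + (2/11)·547.75 = 135.5.
s = Ps − Pb = 135.5 − 81.5 = 54.

Required subsidy s = 54 per unit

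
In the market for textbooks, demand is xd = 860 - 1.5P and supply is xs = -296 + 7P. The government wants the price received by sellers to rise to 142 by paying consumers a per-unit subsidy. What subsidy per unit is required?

At a seller price of 142, quantity supplied is -296 + 7·142 = 698.
Buyers absorb 698 only when they pay Pb with 860 − 1.5·Pb = 698, i.e. Pb = 108.
s = Ps − Pb = 142 − 108 = 34.

Required subsidy s = 34 per unit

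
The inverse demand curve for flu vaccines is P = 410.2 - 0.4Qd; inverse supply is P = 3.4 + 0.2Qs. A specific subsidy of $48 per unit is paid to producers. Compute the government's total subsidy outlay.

Pre-subsidy: 410.2 - 0.4Q = 3.4 + 0.2Q gives Q* = 678 and P* = 139.
With the subsidy, sellers receive Ps = Pb + 48 for each unit, where Pb is the price buyers pay.
On the curves, Pb = 410.2 - 0.4Q and Ps = 3.4 + 0.2Q; the wedge Ps − Pb = 48 gives 3.4 + 0.2Q − (410.2 - 0.4Q) = 48, so Q' = 758.
Then Pb = 410.2 − 0.4·758 = 107 and Ps = 3.4 + 0.2·758 = 155.
Government outlay = subsidy × quantity = 48 × 758 = 36384.

Government cost = $36384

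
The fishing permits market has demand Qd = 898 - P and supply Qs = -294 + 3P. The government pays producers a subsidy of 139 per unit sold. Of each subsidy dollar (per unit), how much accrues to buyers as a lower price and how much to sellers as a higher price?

Buyers gain 104.25 per unit; sellers gain 34.75 per unit

Pre-subsidy: 898 - P = -294 + 3P gives P* = 298, Q* = 600.
With the subsidy, sellers receive Ps = Pb + 139 for each unit, where Pb is the price buyers pay.
Supply in terms of Pb becomes Qs = -294 + 3(Pb + 139) = 123 + 3Pb. Setting this equal to demand: 898 - Pb = 123 + 3Pb, so Pb = 193.75.
Sellers receive Ps = 193.75 + 139 = 332.75; Q' = 898 − 1·193.75 = 704.25.
Buyers' price falls by P* − Pb = 298 − 193.75 = 104.25; sellers' price rises by Ps − P* = 332.75 − 298 = 34.75.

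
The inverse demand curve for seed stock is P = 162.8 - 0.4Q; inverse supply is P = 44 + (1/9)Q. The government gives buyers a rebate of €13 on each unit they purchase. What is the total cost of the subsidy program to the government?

Pre-subsidy: 162.8 - 0.4Q = 44 + (1/9)Q gives Q* = 5346/23 and P* = 1606/23.
With the rebate, buyers effectively pay Pb = Ps − 13, where Ps is the price sellers receive.
On the curves, Pb = 162.8 - 0.4Q and Ps = 44 + (1/9)Q; the wedge Ps − Pb = 13 gives 44 + (1/9)Q − (162.8 - 0.4Q) = 13, so Q' = 5931/23.
Then Pb = 162.8 − 0.4·(5931/23) = 1372/23 and Ps = 44 + (1/9)·(5931/23) = 1671/23.
Government outlay = subsidy × quantity = 13 × 5931/23 = 77103/23.

Government cost = 77103/23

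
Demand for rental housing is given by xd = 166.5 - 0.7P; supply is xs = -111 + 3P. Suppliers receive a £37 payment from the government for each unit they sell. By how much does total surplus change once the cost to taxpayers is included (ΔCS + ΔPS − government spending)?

Net change in total surplus = -£388.5

Pre-subsidy: 166.5 - 0.7P = -111 + 3P gives P* = 75, x* = 114.
With the subsidy, sellers receive Ps = Pb + 37 for each unit, where Pb is the price buyers pay.
Supply in terms of Pb becomes xs = -111 + 3(Pb + 37) = 0 + 3Pb. Setting this equal to demand: 166.5 - 0.7Pb = 0 + 3Pb, so Pb = 45.
Sellers receive Ps = 45 + 37 = 82; x' = 166.5 − 0.7·45 = 135.
ΔCS = ½(114 + 135)(75 − 45) = 3735; ΔPS = ½(114 + 135)(82 − 75) = 871.5.
Government spending = 37 × 135 = 4995.
Net change = 3735 + 871.5 − 4995 = -388.5. The loss equals the DWL triangle ½·37·21.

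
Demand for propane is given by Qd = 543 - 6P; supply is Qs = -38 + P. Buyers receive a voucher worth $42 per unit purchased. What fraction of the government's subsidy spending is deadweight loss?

DWL / government spending = 2/9

Pre-subsidy: 543 - 6P = -38 + P gives P* = 83, Q* = 45.
With the rebate, buyers effectively pay Pb = Ps − 42, where Ps is the price sellers receive.
Demand in terms of Ps becomes Qd = 543 − 6(Ps − 42) = 795 - 6Ps. Setting this equal to supply: 795 - 6Ps = -38 + Ps, so Ps = 119.
Buyers pay Pb = 119 − 42 = 77; Q' = -38 + 1·119 = 81.
ΔCS = ½(45 + 81)(83 − 77) = 378; ΔPS = ½(45 + 81)(119 − 83) = 2268.
Government spending = 42 × 81 = 3402.
DWL = ½ × 42 × (81 − 45) = 756; fraction = 756 / 3402 = 2/9.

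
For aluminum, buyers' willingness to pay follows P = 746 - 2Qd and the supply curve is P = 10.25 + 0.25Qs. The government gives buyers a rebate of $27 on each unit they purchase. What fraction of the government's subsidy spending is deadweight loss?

Pre-subsidy: 746 - 2Q = 10.25 + 0.25Q gives Q* = 327 and P* = 92.
With the rebate, buyers effectively pay Pb = Ps − 27, where Ps is the price sellers receive.
On the curves, Pb = 746 - 2Q and Ps = 10.25 + 0.25Q; the wedge Ps − Pb = 27 gives 10.25 + 0.25Q − (746 - 2Q) = 27, so Q' = 339.
Then Pb = 746 − 2·339 = 68 and Ps = 10.25 + 0.25·339 = 95.
ΔCS = ½(327 + 339)(92 − 68) = 7992; ΔPS = ½(327 + 339)(95 − 92) = 999.
Government spending = 27 × 339 = 9153.
DWL = ½ × 27 × (339 − 327) = 162; fraction = 162 / 9153 = 2/113.

DWL / government spending = 2/113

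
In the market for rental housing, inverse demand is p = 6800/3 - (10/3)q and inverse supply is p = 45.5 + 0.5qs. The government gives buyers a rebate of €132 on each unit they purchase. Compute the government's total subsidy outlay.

Pre-subsidy: 6800/3 - (10/3)q = 45.5 + 0.5q gives q* = 13327/23 and p* = 7710/23.
With the rebate, buyers effectively pay pb = ps − 132, where ps is the price sellers receive.
On the curves, pb = 6800/3 - (10/3)q and ps = 45.5 + 0.5q; the wedge ps − pb = 132 gives 45.5 + 0.5q − (6800/3 - (10/3)q) = 132, so q' = 14119/23.
Then pb = 6800/3 − (10/3)·(14119/23) = 5070/23 and ps = 45.5 + 0.5·(14119/23) = 8106/23.
Government outlay = subsidy × quantity = 132 × 14119/23 = 1863708/23.

Government cost = 1863708/23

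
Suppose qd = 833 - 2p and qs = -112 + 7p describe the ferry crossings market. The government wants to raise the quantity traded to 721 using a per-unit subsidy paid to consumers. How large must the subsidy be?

Required subsidy s = 63 per unit

At q = 721, invert demand for the buyer price: pb = (833 − 721)/2 = 56; invert supply for the seller price: ps = (721 − (-112))/7 = 119.
The subsidy must fill the gap: s = ps − pb = 119 − 56 = 63.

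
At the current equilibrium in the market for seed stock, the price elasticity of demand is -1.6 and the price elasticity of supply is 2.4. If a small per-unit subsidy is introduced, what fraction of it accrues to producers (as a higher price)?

Producer share = 0.4

For a small subsidy around the equilibrium, the benefit split depends on the relative slopes, which at a point are proportional to the elasticities.
Buyer share = εs/(εs + |εd|) = 2.4/(2.4 + 1.6) = 0.6; seller share = |εd|/(εs + |εd|) = 0.4.
So producers capture 0.4 of the subsidy.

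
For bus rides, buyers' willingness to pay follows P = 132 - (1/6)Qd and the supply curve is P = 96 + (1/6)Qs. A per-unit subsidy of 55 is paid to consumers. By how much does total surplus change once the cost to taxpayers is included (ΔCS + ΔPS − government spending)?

Pre-subsidy: 132 - (1/6)Q = 96 + (1/6)Q gives Q* = 108 and P* = 114.
With the rebate, buyers effectively pay Pb = Ps − 55, where Ps is the price sellers receive.
On the curves, Pb = 132 - (1/6)Q and Ps = 96 + (1/6)Q; the wedge Ps − Pb = 55 gives 96 + (1/6)Q − (132 - (1/6)Q) = 55, so Q' = 273.
Then Pb = 132 − (1/6)·273 = 86.5 and Ps = 96 + (1/6)·273 = 141.5.
ΔCS = ½(108 + 273)(114 − 86.5) = 5238.75; ΔPS = ½(108 + 273)(141.5 − 114) = 5238.75.
Government spending = 55 × 273 = 15015.
Net change = 5238.75 + 5238.75 − 15015 = -4537.5. The loss equals the DWL triangle ½·55·165.

Net change in total surplus = -4537.5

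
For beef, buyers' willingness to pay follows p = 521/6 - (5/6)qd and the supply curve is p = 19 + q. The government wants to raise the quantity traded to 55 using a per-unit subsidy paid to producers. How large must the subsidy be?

Required subsidy s = 33 per unit

At q = 55, from the demand curve buyers pay pb = 521/6 − (5/6)·55 = 41; from the supply curve sellers need ps = 19 + 1·55 = 74.
The subsidy must fill the gap: s = ps − pb = 74 − 41 = 33.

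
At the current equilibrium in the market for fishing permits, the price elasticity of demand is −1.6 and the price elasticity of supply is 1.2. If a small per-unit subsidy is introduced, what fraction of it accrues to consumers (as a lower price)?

Consumer share = 3/7

For a small subsidy around the equilibrium, the benefit split depends on the relative slopes, which at a point are proportional to the elasticities.
Buyer share = εs/(εs + |εd|) = 1.2/(1.2 + 1.6) = 3/7; seller share = |εd|/(εs + |εd|) = 4/7.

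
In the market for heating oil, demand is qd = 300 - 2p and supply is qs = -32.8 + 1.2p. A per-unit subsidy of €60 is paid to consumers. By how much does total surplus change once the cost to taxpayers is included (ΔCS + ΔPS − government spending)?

Net change in total surplus = -€1350

Pre-subsidy: 300 - 2p = -32.8 + 1.2p gives p* = 104, q* = 92.
With the rebate, buyers effectively pay pb = ps − 60, where ps is the price sellers receive.
Demand in terms of ps becomes qd = 300 − 2(ps − 60) = 420 - 2ps. Setting this equal to supply: 420 - 2ps = -32.8 + 1.2ps, so ps = 141.5.
Buyers pay pb = 141.5 − 60 = 81.5; q' = -32.8 + 1.2·141.5 = 137.
ΔCS = ½(92 + 137)(104 − 81.5) = 2576.25; ΔPS = ½(92 + 137)(141.5 − 104) = 4293.75.
Government spending = 60 × 137 = 8220.
Net change = 2576.25 + 4293.75 − 8220 = -1350. The loss equals the DWL triangle ½·60·45.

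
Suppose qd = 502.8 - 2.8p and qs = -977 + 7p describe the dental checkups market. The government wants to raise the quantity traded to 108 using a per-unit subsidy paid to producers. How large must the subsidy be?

Required subsidy s = 14 per unit

At q = 108, invert demand for the buyer price: pb = (502.8 − 108)/2.8 = 141; invert supply for the seller price: ps = (108 − (-977))/7 = 155.
The subsidy must fill the gap: s = ps − pb = 155 − 141 = 14.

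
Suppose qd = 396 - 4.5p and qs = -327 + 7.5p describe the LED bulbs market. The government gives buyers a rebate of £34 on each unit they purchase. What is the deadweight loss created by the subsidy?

Deadweight loss = £1625.625

Pre-subsidy: 396 - 4.5p = -327 + 7.5p gives p* = 60.25, q* = 124.875.
With the rebate, buyers effectively pay pb = ps − 34, where ps is the price sellers receive.
Demand in terms of ps becomes qd = 396 − 4.5(ps − 34) = 549 - 4.5ps. Setting this equal to supply: 549 - 4.5ps = -327 + 7.5ps, so ps = 73.
Buyers pay pb = 73 − 34 = 39; q' = -327 + 7.5·73 = 220.5.
The subsidy expands output by 220.5 − 124.875 = 95.625 past the efficient level; on those units the gap between marginal cost and willingness to pay runs from 0 up to 34.
DWL = ½ × 34 × 95.625 = 1625.625.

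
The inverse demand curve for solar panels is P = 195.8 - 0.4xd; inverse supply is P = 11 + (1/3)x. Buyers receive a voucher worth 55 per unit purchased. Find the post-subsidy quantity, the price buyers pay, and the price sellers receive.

x' = 327; buyers pay 65; sellers receive 120

Pre-subsidy: 195.8 - 0.4x = 11 + (1/3)x gives x* = 252 and P* = 95.
With the rebate, buyers effectively pay Pb = Ps − 55, where Ps is the price sellers receive.
On the curves, Pb = 195.8 - 0.4x and Ps = 11 + (1/3)x; the wedge Ps − Pb = 55 gives 11 + (1/3)x − (195.8 - 0.4x) = 55, so x' = 327.
Then Pb = 195.8 − 0.4·327 = 65 and Ps = 11 + (1/3)·327 = 120.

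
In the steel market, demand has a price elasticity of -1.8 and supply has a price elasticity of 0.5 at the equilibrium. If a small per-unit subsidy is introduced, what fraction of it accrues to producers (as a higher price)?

Producer share = 18/23

For a small subsidy around the equilibrium, the benefit split depends on the relative slopes, which at a point are proportional to the elasticities.
Buyer share = εs/(εs + |εd|) = 0.5/(0.5 + 1.8) = 5/23; seller share = |εd|/(εs + |εd|) = 18/23.
So producers capture 18/23 of the subsidy.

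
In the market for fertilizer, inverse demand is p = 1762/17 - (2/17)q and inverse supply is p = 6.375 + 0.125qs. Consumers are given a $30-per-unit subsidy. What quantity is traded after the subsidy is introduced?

Pre-subsidy: 1762/17 - (2/17)q = 6.375 + 0.125q gives q* = 13229/33 and p* = 1864/33.
With the rebate, buyers effectively pay pb = ps − 30, where ps is the price sellers receive.
On the curves, pb = 1762/17 - (2/17)q and ps = 6.375 + 0.125q; the wedge ps − pb = 30 gives 6.375 + 0.125q − (1762/17 - (2/17)q) = 30, so q' = 17309/33.
Then pb = 1762/17 − (2/17)·(17309/33) = 1384/33 and ps = 6.375 + 0.125·(17309/33) = 2374/33.

q' = 17309/33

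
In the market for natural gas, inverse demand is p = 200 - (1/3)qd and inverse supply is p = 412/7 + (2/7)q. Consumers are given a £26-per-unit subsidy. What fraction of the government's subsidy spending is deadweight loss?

Pre-subsidy: 200 - (1/3)q = 412/7 + (2/7)q gives q* = 228 and p* = 124.
With the rebate, buyers effectively pay pb = ps − 26, where ps is the price sellers receive.
On the curves, pb = 200 - (1/3)q and ps = 412/7 + (2/7)q; the wedge ps − pb = 26 gives 412/7 + (2/7)q − (200 - (1/3)q) = 26, so q' = 270.
Then pb = 200 − (1/3)·270 = 110 and ps = 412/7 + (2/7)·270 = 136.
ΔCS = ½(228 + 270)(124 − 110) = 3486; ΔPS = ½(228 + 270)(136 − 124) = 2988.
Government spending = 26 × 270 = 7020.
DWL = ½ × 26 × (270 − 228) = 546; fraction = 546 / 7020 = 7/90.

DWL / government spending = 7/90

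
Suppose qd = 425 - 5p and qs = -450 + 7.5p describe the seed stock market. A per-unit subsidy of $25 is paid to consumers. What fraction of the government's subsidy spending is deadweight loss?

DWL / government spending = 0.25

Pre-subsidy: 425 - 5p = -450 + 7.5p gives p* = 70, q* = 75.
With the rebate, buyers effectively pay pb = ps − 25, where ps is the price sellers receive.
Demand in terms of ps becomes qd = 425 − 5(ps − 25) = 550 - 5ps. Setting this equal to supply: 550 - 5ps = -450 + 7.5ps, so ps = 80.
Buyers pay pb = 80 − 25 = 55; q' = -450 + 7.5·80 = 150.
ΔCS = ½(75 + 150)(70 − 55) = 1687.5; ΔPS = ½(75 + 150)(80 − 70) = 1125.
Government spending = 25 × 150 = 3750.
DWL = ½ × 25 × (150 − 75) = 937.5; fraction = 937.5 / 3750 = 0.25.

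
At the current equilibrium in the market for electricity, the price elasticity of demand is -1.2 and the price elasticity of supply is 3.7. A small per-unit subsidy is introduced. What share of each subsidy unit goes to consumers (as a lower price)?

Consumer share = 37/49

For a small subsidy around the equilibrium, the benefit split depends on the relative slopes, which at a point are proportional to the elasticities.
Buyer share = εs/(εs + |εd|) = 3.7/(3.7 + 1.2) = 37/49; seller share = |εd|/(εs + |εd|) = 12/49.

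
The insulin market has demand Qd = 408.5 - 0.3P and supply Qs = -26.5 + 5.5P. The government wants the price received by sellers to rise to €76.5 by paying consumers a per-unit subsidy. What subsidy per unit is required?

Required subsidy s = €29 per unit

At a seller price of 76.5, quantity supplied is -26.5 + 5.5·76.5 = 394.25.
Buyers absorb 394.25 only when they pay Pb with 408.5 − 0.3·Pb = 394.25, i.e. Pb = 47.5.
s = Ps − Pb = 76.5 − 47.5 = 29.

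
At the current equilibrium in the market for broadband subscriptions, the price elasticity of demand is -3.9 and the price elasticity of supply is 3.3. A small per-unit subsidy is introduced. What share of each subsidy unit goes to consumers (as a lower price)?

Consumer share = 11/24

For a small subsidy around the equilibrium, the benefit split depends on the relative slopes, which at a point are proportional to the elasticities.
Buyer share = εs/(εs + |εd|) = 3.3/(3.3 + 3.9) = 11/24; seller share = |εd|/(εs + |εd|) = 13/24.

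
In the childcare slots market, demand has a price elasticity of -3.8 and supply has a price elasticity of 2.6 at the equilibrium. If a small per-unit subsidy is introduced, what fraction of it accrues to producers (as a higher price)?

For a small subsidy around the equilibrium, the benefit split depends on the relative slopes, which at a point are proportional to the elasticities.
Buyer share = εs/(εs + |εd|) = 2.6/(2.6 + 3.8) = 0.40625; seller share = |εd|/(εs + |εd|) = 0.59375.
So producers capture 0.59375 of the subsidy.

Producer share = 0.59375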